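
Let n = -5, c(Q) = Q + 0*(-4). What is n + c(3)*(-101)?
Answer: -308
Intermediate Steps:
c(Q) = Q (c(Q) = Q + 0 = Q)
n + c(3)*(-101) = -5 + 3*(-101) = -5 - 303 = -308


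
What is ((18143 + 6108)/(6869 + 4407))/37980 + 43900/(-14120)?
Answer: -470009511197/151176655440 ≈ -3.1090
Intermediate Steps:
((18143 + 6108)/(6869 + 4407))/37980 + 43900/(-14120) = (24251/11276)*(1/37980) + 43900*(-1/14120) = (24251*(1/11276))*(1/37980) - 2195/706 = (24251/11276)*(1/37980) - 2195/706 = 24251/428262480 - 2195/706 = -470009511197/151176655440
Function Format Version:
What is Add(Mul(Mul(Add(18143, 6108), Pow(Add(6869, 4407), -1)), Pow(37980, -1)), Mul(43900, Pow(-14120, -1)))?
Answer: Rational(-470009511197, 151176655440) ≈ -3.1090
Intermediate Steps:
Add(Mul(Mul(Add(18143, 6108), Pow(Add(6869, 4407), -1)), Pow(37980, -1)), Mul(43900, Pow(-14120, -1))) = Add(Mul(Mul(24251, Pow(11276, -1)), Rational(1, 37980)), Mul(43900, Rational(-1, 14120))) = Add(Mul(Mul(24251, Rational(1, 11276)), Rational(1, 37980)), Rational(-2195, 706)) = Add(Mul(Rational(24251, 11276), Rational(1, 37980)), Rational(-2195, 706)) = Add(Rational(24251, 428262480), Rational(-2195, 706)) = Rational(-470009511197, 151176655440)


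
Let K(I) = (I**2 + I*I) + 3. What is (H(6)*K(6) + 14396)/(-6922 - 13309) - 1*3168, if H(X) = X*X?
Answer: -64108904/20231 ≈ -3168.8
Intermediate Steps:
K(I) = 3 + 2*I**2 (K(I) = (I**2 + I**2) + 3 = 2*I**2 + 3 = 3 + 2*I**2)
H(X) = X**2
(H(6)*K(6) + 14396)/(-6922 - 13309) - 1*3168 = (6**2*(3 + 2*6**2) + 14396)/(-6922 - 13309) - 1*3168 = (36*(3 + 2*36) + 14396)/(-20231) - 3168 = (36*(3 + 72) + 14396)*(-1/20231) - 3168 = (36*75 + 14396)*(-1/20231) - 3168 = (2700 + 14396)*(-1/20231) - 3168 = 17096*(-1/20231) - 3168 = -17096/20231 - 3168 = -64108904/20231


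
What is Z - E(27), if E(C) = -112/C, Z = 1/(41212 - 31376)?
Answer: 1101659/265572 ≈ 4.1482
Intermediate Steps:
Z = 1/9836 ≈ 0.00010167
Z - E(27) = 1/9836 - (-112)/27 = 1/9836 - 1*(-112/27) = 1/9836 + 112/27 = 1101659/265572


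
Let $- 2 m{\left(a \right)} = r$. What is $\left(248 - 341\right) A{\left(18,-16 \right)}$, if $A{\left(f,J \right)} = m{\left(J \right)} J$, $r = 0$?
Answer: $0$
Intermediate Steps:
$m{\left(a \right)} = 0$ ($m{\left(a \right)} = \left(- \frac{1}{2}\right) 0 = 0$)
$A{\left(f,J \right)} = 0$ ($A{\left(f,J \right)} = 0 J = 0$)
$\left(248 - 341\right) A{\left(18,-16 \right)} = \left(248 - 341\right) 0 = \left(-93\right) 0 = 0$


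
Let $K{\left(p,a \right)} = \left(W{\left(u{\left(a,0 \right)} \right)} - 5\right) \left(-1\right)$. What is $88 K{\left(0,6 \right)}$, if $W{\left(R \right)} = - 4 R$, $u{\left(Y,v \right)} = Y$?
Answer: $2552$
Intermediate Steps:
$K{\left(p,a \right)} = 5 + 4 a$ ($K{\left(p,a \right)} = \left(- 4 a - 5\right) \left(-1\right) = \left(-5 - 4 a\right) \left(-1\right) = 5 + 4 a$)
$88 K{\left(0,6 \right)} = 88 \left(5 + 4 \cdot 6\right) = 88 \left(5 + 24\right) = 88 \cdot 29 = 2552$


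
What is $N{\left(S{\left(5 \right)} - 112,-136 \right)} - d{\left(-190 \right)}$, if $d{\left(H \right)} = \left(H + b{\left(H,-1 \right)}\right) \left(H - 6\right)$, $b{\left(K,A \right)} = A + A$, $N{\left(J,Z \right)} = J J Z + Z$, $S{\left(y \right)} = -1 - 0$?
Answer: $-1774352$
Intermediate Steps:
$S{\left(y \right)} = -1$ ($S{\left(y \right)} = -1 + 0 = -1$)
$N{\left(J,Z \right)} = Z + Z J^{2}$ ($N{\left(J,Z \right)} = J^{2} Z + Z = Z J^{2} + Z = Z + Z J^{2}$)
$b{\left(K,A \right)} = 2 A$
$d{\left(H \right)} = \left(-6 + H\right) \left(-2 + H\right)$ ($d{\left(H \right)} = \left(H + 2 \left(-1\right)\right) \left(H - 6\right) = \left(H - 2\right) \left(-6 + H\right) = \left(-2 + H\right) \left(-6 + H\right) = \left(-6 + H\right) \left(-2 + H\right)$)
$N{\left(S{\left(5 \right)} - 112,-136 \right)} - d{\left(-190 \right)} = - 136 \left(1 + \left(-1 - 112\right)^{2}\right) - \left(12 + \left(-190\right)^{2} - -1520\right) = - 136 \left(1 + \left(-113\right)^{2}\right) - \left(12 + 36100 + 1520\right) = - 136 \left(1 + 12769\right) - 37632 = \left(-136\right) 12770 - 37632 = -1736720 - 37632 = -1774352$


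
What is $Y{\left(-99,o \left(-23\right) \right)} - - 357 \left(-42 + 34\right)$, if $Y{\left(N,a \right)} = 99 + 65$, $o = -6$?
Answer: $-2692$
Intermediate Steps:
$Y{\left(N,a \right)} = 164$
$Y{\left(-99,o \left(-23\right) \right)} - - 357 \left(-42 + 34\right) = 164 - - 357 \left(-42 + 34\right) = 164 - \left(-357\right) \left(-8\right) = 164 - 2856 = -2692$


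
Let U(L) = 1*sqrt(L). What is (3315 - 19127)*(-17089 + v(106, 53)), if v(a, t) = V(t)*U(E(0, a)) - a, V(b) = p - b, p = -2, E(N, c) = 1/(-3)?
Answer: 271887340 + 869660*I*sqrt(3)/3 ≈ 2.7189e+8 + 5.021e+5*I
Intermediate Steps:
E(N, c) = -1/3
U(L) = sqrt(L)
V(b) = -2 - b
v(a, t) = -a + I*sqrt(3)*(-2 - t)/3 (v(a, t) = (-2 - t)*sqrt(-1/3) - a = (-2 - t)*(I*sqrt(3)/3) - a = I*sqrt(3)*(-2 - t)/3 - a = -a + I*sqrt(3)*(-2 - t)/3)
(3315 - 19127)*(-17089 + v(106, 53)) = (3315 - 19127)*(-17089 + (-1*106 - I*sqrt(3)*(2 + 53)/3)) = -15812*(-17089 + (-106 - 1/3*I*sqrt(3)*55)) = -15812*(-17089 + (-106 - 55*I*sqrt(3)/3)) = -15812*(-17195 - 55*I*sqrt(3)/3) = 271887340 + 869660*I*sqrt(3)/3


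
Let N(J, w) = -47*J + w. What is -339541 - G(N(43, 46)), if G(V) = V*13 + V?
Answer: -311891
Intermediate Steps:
N(J, w) = w - 47*J
G(V) = 14*V (G(V) = 13*V + V = 14*V)
-339541 - G(N(43, 46)) = -339541 - 14*(46 - 47*43) = -339541 - 14*(46 - 2021) = -339541 - 14*(-1975) = -339541 - 1*(-27650) = -339541 + 27650 = -311891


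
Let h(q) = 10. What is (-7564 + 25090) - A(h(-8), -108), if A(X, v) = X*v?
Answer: 18606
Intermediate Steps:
(-7564 + 25090) - A(h(-8), -108) = (-7564 + 25090) - 10*(-108) = 17526 - 1*(-1080) = 17526 + 1080 = 18606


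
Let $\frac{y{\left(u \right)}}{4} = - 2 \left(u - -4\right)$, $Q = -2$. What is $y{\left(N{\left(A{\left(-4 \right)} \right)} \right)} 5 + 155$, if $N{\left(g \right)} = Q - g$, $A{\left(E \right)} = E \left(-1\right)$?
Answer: $235$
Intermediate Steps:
$A{\left(E \right)} = - E$
$N{\left(g \right)} = -2 - g$
$y{\left(u \right)} = -32 - 8 u$ ($y{\left(u \right)} = 4 \left(- 2 \left(u - -4\right)\right) = 4 \left(- 2 \left(u + 4\right)\right) = 4 \left(- 2 \left(4 + u\right)\right) = 4 \left(-8 - 2 u\right) = -32 - 8 u$)
$y{\left(N{\left(A{\left(-4 \right)} \right)} \right)} 5 + 155 = \left(-32 - 8 \left(-2 - \left(-1\right) \left(-4\right)\right)\right) 5 + 155 = \left(-32 - 8 \left(-2 - 4\right)\right) 5 + 155 = \left(-32 - -48\right) 5 + 155 = \left(-32 + 48\right) 5 + 155 = 16 \cdot 5 + 155 = 80 + 155 = 235$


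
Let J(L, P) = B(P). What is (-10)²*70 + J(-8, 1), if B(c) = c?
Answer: 7001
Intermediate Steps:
J(L, P) = P
(-10)²*70 + J(-8, 1) = (-10)²*70 + 1 = 100*70 + 1 = 7000 + 1 = 7001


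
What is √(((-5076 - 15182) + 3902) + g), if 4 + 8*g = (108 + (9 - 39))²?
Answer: 2*I*√3899 ≈ 124.88*I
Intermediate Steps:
g = 760 (g = -½ + (108 + (9 - 39))²/8 = -½ + (108 - 30)²/8 = -½ + (⅛)*78² = -½ + (⅛)*6084 = -½ + 1521/2 = 760)
√(((-5076 - 15182) + 3902) + g) = √(((-5076 - 15182) + 3902) + 760) = √((-20258 + 3902) + 760) = √(-16356 + 760) = √(-15596) = 2*I*√3899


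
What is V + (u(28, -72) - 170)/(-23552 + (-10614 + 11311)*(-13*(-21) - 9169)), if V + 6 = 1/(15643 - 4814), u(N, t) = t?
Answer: -2625931751/437664864 ≈ -5.9999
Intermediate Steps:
V = -64973/10829 (V = -6 + 1/(15643 - 4814) = -6 + 1/10829 = -64973/10829 ≈ -5.9999)
V + (u(28, -72) - 170)/(-23552 + (-10614 + 11311)*(-13*(-21) - 9169)) = -64973/10829 + (-72 - 170)/(-23552 + (-10614 + 11311)*(-13*(-21) - 9169)) = -64973/10829 - 242/(-23552 + 697*(273 - 9169)) = -64973/10829 - 242/(-23552 + 697*(-8896)) = -64973/10829 - 242/(-23552 - 6200512) = -64973/10829 - 242/(-6224064) = -64973/10829 - 242*(-1/6224064) = -64973/10829 + 11/282912 = -2625931751/437664864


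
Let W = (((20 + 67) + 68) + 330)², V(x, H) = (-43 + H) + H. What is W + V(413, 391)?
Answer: 235964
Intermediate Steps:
V(x, H) = -43 + 2*H
W = 235225 (W = ((87 + 68) + 330)² = (155 + 330)² = 485² = 235225)
W + V(413, 391) = 235225 + (-43 + 2*391) = 235225 + (-43 + 782) = 235225 + 739 = 235964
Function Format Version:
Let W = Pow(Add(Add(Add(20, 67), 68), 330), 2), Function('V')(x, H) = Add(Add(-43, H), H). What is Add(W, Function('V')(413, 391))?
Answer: 235964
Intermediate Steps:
Function('V')(x, H) = Add(-43, Mul(2, H))
W = 235225 (W = Pow(Add(Add(87, 68), 330), 2) = Pow(Add(155, 330), 2) = Pow(485, 2) = 235225)
Add(W, Function('V')(413, 391)) = Add(235225, Add(-43, Mul(2, 391))) = Add(235225, Add(-43, 782)) = Add(235225, 739) = 235964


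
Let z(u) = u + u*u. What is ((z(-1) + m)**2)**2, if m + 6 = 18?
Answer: 20736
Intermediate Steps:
m = 12 (m = -6 + 18 = 12)
z(u) = u + u**2
((z(-1) + m)**2)**2 = ((-(1 - 1) + 12)**2)**2 = ((-1*0 + 12)**2)**2 = ((0 + 12)**2)**2 = (12**2)**2 = 144**2 = 20736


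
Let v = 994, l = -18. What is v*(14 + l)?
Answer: -3976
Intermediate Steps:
v*(14 + l) = 994*(14 - 18) = 994*(-4) = -3976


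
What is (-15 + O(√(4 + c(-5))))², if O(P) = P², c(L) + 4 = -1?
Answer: 256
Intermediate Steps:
c(L) = -5 (c(L) = -4 - 1 = -5)
(-15 + O(√(4 + c(-5))))² = (-15 + (√(4 - 5))²)² = (-15 + (√(-1))²)² = (-15 + I²)² = (-15 - 1)² = (-16)² = 256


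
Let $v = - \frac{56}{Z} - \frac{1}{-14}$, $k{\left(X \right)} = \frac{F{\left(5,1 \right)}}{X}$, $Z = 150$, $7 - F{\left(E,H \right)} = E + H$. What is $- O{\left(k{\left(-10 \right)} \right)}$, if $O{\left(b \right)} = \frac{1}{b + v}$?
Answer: $\frac{525}{211} \approx 2.4882$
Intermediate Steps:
$F{\left(E,H \right)} = 7 - E - H$ ($F{\left(E,H \right)} = 7 - \left(E + H\right) = 7 - E - H$)
$k{\left(X \right)} = \frac{1}{X}$ ($k{\left(X \right)} = \frac{7 - 5 - 1}{X} = 1 \frac{1}{X} = \frac{1}{X}$)
$v = - \frac{317}{1050}$ ($v = - \frac{56}{150} - \frac{1}{-14} = \left(-56\right) \frac{1}{150} - - \frac{1}{14} = - \frac{28}{75} + \frac{1}{14} = - \frac{317}{1050} \approx -0.3019$)
$O{\left(b \right)} = \frac{1}{- \frac{317}{1050} + b}$ ($O{\left(b \right)} = \frac{1}{b - \frac{317}{1050}} = \frac{1}{- \frac{317}{1050} + b}$)
$- O{\left(k{\left(-10 \right)} \right)} = - \frac{1050}{-317 + \frac{1050}{-10}} = - \frac{1050}{-317 + 1050 \left(- \frac{1}{10}\right)} = - \frac{1050}{-317 - 105} = - \frac{1050}{-422} = - \frac{1050 \left(-1\right)}{422} = \left(-1\right) \left(- \frac{525}{211}\right) = \frac{525}{211}$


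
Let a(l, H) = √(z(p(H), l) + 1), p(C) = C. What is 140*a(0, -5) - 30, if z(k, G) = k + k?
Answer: -30 + 420*I ≈ -30.0 + 420.0*I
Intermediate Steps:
z(k, G) = 2*k
a(l, H) = √(1 + 2*H) (a(l, H) = √(2*H + 1) = √(1 + 2*H))
140*a(0, -5) - 30 = 140*√(1 + 2*(-5)) - 30 = 140*√(1 - 10) - 30 = 140*√(-9) - 30 = 140*(3*I) - 30 = 420*I - 30 = -30 + 420*I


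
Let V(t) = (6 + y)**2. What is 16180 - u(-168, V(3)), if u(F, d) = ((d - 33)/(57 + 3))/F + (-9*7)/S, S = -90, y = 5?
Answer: 20385929/1260 ≈ 16179.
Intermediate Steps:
V(t) = 121 (V(t) = (6 + 5)**2 = 11**2 = 121)
u(F, d) = 7/10 + (-11/20 + d/60)/F (u(F, d) = ((d - 33)/(57 + 3))/F - 9*7/(-90) = ((-33 + d)/60)/F - 63*(-1/90) = ((-33 + d)*(1/60))/F + 7/10 = (-11/20 + d/60)/F + 7/10 = 7/10 + (-11/20 + d/60)/F)
16180 - u(-168, V(3)) = 16180 - (-33 + 121 + 42*(-168))/(60*(-168)) = 16180 - (-1)*(-33 + 121 - 7056)/(60*168) = 16180 - (-1)*(-6968)/(60*168) = 16180 - 1*871/1260 = 16180 - 871/1260 = 20385929/1260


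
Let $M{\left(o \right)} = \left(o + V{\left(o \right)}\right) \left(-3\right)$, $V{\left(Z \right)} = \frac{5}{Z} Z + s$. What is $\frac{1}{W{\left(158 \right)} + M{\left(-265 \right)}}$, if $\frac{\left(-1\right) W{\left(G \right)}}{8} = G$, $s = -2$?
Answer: $- \frac{1}{478} \approx -0.002092$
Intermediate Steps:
$W{\left(G \right)} = - 8 G$
$V{\left(Z \right)} = 3$ ($V{\left(Z \right)} = \frac{5}{Z} Z - 2 = 5 - 2 = 3$)
$M{\left(o \right)} = -9 - 3 o$ ($M{\left(o \right)} = \left(o + 3\right) \left(-3\right) = \left(3 + o\right) \left(-3\right) = -9 - 3 o$)
$\frac{1}{W{\left(158 \right)} + M{\left(-265 \right)}} = \frac{1}{\left(-8\right) 158 - -786} = \frac{1}{-1264 + \left(-9 + 795\right)} = \frac{1}{-1264 + 786} = \frac{1}{-478} = - \frac{1}{478}$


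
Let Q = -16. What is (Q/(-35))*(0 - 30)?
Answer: -96/7 ≈ -13.714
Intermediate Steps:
(Q/(-35))*(0 - 30) = (-16/(-35))*(0 - 30) = -16*(-1/35)*(-30) = (16/35)*(-30) = -96/7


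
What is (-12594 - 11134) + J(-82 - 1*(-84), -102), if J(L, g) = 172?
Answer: -23556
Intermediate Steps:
(-12594 - 11134) + J(-82 - 1*(-84), -102) = (-12594 - 11134) + 172 = -23728 + 172 = -23556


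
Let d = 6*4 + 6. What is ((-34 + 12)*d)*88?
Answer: -58080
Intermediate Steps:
d = 30 (d = 24 + 6 = 30)
((-34 + 12)*d)*88 = ((-34 + 12)*30)*88 = -22*30*88 = -660*88 = -58080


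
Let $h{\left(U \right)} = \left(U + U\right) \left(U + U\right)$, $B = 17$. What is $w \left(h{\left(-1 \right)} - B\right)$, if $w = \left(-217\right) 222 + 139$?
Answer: $624455$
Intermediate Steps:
$h{\left(U \right)} = 4 U^{2}$ ($h{\left(U \right)} = 2 U 2 U = 4 U^{2}$)
$w = -48035$ ($w = -48174 + 139 = -48035$)
$w \left(h{\left(-1 \right)} - B\right) = - 48035 \left(4 \left(-1\right)^{2} - 17\right) = - 48035 \left(4 \cdot 1 - 17\right) = - 48035 \left(4 - 17\right) = \left(-48035\right) \left(-13\right) = 624455$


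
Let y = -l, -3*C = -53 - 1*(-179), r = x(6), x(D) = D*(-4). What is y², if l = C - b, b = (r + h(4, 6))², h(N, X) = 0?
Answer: 381924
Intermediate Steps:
x(D) = -4*D
r = -24 (r = -4*6 = -24)
C = -42 (C = -(-53 - 1*(-179))/3 = -(-53 + 179)/3 = -⅓*126 = -42)
b = 576 (b = (-24 + 0)² = (-24)² = 576)
l = -618 (l = -42 - 1*576 = -42 - 576 = -618)
y = 618 (y = -1*(-618) = 618)
y² = 618² = 381924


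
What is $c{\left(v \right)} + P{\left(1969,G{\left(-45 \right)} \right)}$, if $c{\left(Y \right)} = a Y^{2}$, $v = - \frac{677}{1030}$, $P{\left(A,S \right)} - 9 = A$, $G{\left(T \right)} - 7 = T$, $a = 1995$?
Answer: $\frac{602565311}{212180} \approx 2839.9$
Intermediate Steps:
$G{\left(T \right)} = 7 + T$
$P{\left(A,S \right)} = 9 + A$
$v = - \frac{677}{1030}$ ($v = \left(-677\right) \frac{1}{1030} = - \frac{677}{1030} \approx -0.65728$)
$c{\left(Y \right)} = 1995 Y^{2}$
$c{\left(v \right)} + P{\left(1969,G{\left(-45 \right)} \right)} = 1995 \left(- \frac{677}{1030}\right)^{2} + \left(9 + 1969\right) = 1995 \cdot \frac{458329}{1060900} + 1978 = \frac{182873271}{212180} + 1978 = \frac{602565311}{212180}$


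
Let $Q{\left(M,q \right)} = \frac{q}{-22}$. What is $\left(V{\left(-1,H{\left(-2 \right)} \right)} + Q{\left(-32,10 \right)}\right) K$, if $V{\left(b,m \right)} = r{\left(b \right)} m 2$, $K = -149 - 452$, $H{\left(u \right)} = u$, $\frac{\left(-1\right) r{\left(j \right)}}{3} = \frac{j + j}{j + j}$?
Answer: $- \frac{76327}{11} \approx -6938.8$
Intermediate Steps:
$r{\left(j \right)} = -3$ ($r{\left(j \right)} = - 3 \frac{j + j}{j + j} = - 3 \frac{2 j}{2 j} = - 3 \cdot 2 j \frac{1}{2 j} = \left(-3\right) 1 = -3$)
$K = -601$ ($K = -149 - 452 = -601$)
$V{\left(b,m \right)} = - 6 m$ ($V{\left(b,m \right)} = - 3 m 2 = - 6 m$)
$Q{\left(M,q \right)} = - \frac{q}{22}$ ($Q{\left(M,q \right)} = q \left(- \frac{1}{22}\right) = - \frac{q}{22}$)
$\left(V{\left(-1,H{\left(-2 \right)} \right)} + Q{\left(-32,10 \right)}\right) K = \left(\left(-6\right) \left(-2\right) - \frac{5}{11}\right) \left(-601\right) = \left(12 - \frac{5}{11}\right) \left(-601\right) = \frac{127}{11} \left(-601\right) = - \frac{76327}{11}$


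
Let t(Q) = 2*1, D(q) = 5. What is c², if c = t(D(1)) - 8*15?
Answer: 13924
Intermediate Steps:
t(Q) = 2
c = -118 (c = 2 - 8*15 = 2 - 120 = -118)
c² = (-118)² = 13924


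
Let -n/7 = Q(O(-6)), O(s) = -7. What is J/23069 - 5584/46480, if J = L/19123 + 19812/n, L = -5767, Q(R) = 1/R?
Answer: 946624889682/1281536354735 ≈ 0.73866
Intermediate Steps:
n = 1 (n = -7/(-7) = -7*(-⅐) = 1)
J = 378859109/19123 (J = -5767/19123 + 19812/1 = -5767*1/19123 + 19812*1 = -5767/19123 + 19812 = 378859109/19123 ≈ 19812.)
J/23069 - 5584/46480 = (378859109/19123)/23069 - 5584/46480 = (378859109/19123)*(1/23069) - 5584*1/46480 = 378859109/441148487 - 349/2905 = 946624889682/1281536354735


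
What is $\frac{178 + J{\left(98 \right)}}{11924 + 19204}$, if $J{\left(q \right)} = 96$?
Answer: $\frac{137}{15564} \approx 0.0088024$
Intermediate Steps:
$\frac{178 + J{\left(98 \right)}}{11924 + 19204} = \frac{178 + 96}{11924 + 19204} = \frac{274}{31128} = 274 \cdot \frac{1}{31128} = \frac{137}{15564}$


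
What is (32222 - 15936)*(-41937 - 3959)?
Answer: -747462256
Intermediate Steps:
(32222 - 15936)*(-41937 - 3959) = 16286*(-45896) = -747462256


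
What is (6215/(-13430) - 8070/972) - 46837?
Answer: -5096022880/108783 ≈ -46846.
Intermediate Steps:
(6215/(-13430) - 8070/972) - 46837 = (6215*(-1/13430) - 8070*1/972) - 46837 = (-1243/2686 - 1345/162) - 46837 = -953509/108783 - 46837 = -5096022880/108783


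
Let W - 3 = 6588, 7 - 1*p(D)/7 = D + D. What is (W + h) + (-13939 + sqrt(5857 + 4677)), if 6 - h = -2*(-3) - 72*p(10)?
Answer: -13900 + sqrt(10534) ≈ -13797.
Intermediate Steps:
p(D) = 49 - 14*D (p(D) = 49 - 7*(D + D) = 49 - 14*D)
W = 6591 (W = 3 + 6588 = 6591)
h = -6552 (h = 6 - (-2*(-3) - 72*(49 - 14*10)) = 6 - (6 - 72*(49 - 140)) = 6 - (6 - 72*(-91)) = 6 - (6 + 6552) = 6 - 1*6558 = 6 - 6558 = -6552)
(W + h) + (-13939 + sqrt(5857 + 4677)) = (6591 - 6552) + (-13939 + sqrt(5857 + 4677)) = 39 + (-13939 + sqrt(10534)) = -13900 + sqrt(10534)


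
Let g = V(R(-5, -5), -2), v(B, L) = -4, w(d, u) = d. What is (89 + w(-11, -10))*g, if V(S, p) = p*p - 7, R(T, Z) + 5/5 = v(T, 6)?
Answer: -234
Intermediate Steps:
R(T, Z) = -5 (R(T, Z) = -1 - 4 = -5)
V(S, p) = -7 + p² (V(S, p) = p² - 7 = -7 + p²)
g = -3 (g = -7 + (-2)² = -7 + 4 = -3)
(89 + w(-11, -10))*g = (89 - 11)*(-3) = 78*(-3) = -234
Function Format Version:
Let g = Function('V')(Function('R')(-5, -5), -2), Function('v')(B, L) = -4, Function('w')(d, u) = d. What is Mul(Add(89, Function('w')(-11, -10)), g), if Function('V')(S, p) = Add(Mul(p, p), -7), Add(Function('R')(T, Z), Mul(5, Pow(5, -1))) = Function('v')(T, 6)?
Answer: -234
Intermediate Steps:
Function('R')(T, Z) = -5 (Function('R')(T, Z) = Add(-1, -4) = -5)
Function('V')(S, p) = Add(-7, Pow(p, 2)) (Function('V')(S, p) = Add(Pow(p, 2), -7) = Add(-7, Pow(p, 2)))
g = -3 (g = Add(-7, Pow(-2, 2)) = Add(-7, 4) = -3)
Mul(Add(89, Function('w')(-11, -10)), g) = Mul(Add(89, -11), -3) = Mul(78, -3) = -234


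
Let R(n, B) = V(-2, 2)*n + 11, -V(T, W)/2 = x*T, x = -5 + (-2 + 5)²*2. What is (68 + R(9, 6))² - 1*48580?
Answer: 250629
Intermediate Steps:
x = 13 (x = -5 + 3²*2 = -5 + 9*2 = -5 + 18 = 13)
V(T, W) = -26*T
R(n, B) = 11 + 52*n (R(n, B) = (-26*(-2))*n + 11 = 52*n + 11 = 11 + 52*n)
(68 + R(9, 6))² - 1*48580 = (68 + (11 + 52*9))² - 1*48580 = (68 + (11 + 468))² - 48580 = (68 + 479)² - 48580 = 547² - 48580 = 299209 - 48580 = 250629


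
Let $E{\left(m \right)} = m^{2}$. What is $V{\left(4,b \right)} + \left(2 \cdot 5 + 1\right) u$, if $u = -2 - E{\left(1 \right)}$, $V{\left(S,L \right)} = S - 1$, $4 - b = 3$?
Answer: $-30$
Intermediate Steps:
$b = 1$ ($b = 4 - 3 = 1$)
$V{\left(S,L \right)} = -1 + S$
$u = -3$ ($u = -2 - 1^{2} = -2 - 1 = -3$)
$V{\left(4,b \right)} + \left(2 \cdot 5 + 1\right) u = \left(-1 + 4\right) + \left(2 \cdot 5 + 1\right) \left(-3\right) = 3 + \left(10 + 1\right) \left(-3\right) = 3 + 11 \left(-3\right) = 3 - 33 = -30$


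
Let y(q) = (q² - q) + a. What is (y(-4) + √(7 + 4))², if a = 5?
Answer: (25 + √11)² ≈ 801.83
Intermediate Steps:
y(q) = 5 + q² - q (y(q) = (q² - q) + 5 = 5 + q² - q)
(y(-4) + √(7 + 4))² = ((5 + (-4)² - 1*(-4)) + √(7 + 4))² = ((5 + 16 + 4) + √11)² = (25 + √11)²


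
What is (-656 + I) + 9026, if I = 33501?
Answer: 41871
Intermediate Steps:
(-656 + I) + 9026 = (-656 + 33501) + 9026 = 32845 + 9026 = 41871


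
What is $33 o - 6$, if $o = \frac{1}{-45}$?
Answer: $- \frac{101}{15} \approx -6.7333$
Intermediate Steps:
$o = - \frac{1}{45} \approx -0.022222$
$33 o - 6 = 33 \left(- \frac{1}{45}\right) - 6 = - \frac{11}{15} - 6 = - \frac{101}{15}$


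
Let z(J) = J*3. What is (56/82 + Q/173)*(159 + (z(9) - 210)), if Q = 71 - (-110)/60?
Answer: -187924/7093 ≈ -26.494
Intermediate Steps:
Q = 437/6 (Q = 71 - (-110)/60 = 71 - 1*(-11/6) = 71 + 11/6 = 437/6 ≈ 72.833)
z(J) = 3*J
(56/82 + Q/173)*(159 + (z(9) - 210)) = (56/82 + (437/6)/173)*(159 + (3*9 - 210)) = (56*(1/82) + (437/6)*(1/173))*(159 + (27 - 210)) = (28/41 + 437/1038)*(159 - 183) = (46981/42558)*(-24) = -187924/7093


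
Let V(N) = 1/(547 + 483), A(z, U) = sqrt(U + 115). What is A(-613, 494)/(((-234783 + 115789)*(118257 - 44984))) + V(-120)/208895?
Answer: 1/215161850 - sqrt(609)/8719047362 ≈ 1.8173e-9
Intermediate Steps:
A(z, U) = sqrt(115 + U)
V(N) = 1/1030
A(-613, 494)/(((-234783 + 115789)*(118257 - 44984))) + V(-120)/208895 = sqrt(115 + 494)/(((-234783 + 115789)*(118257 - 44984))) + (1/1030)/208895 = sqrt(609)/((-118994*73273)) + (1/1030)*(1/208895) = sqrt(609)/(-8719047362) + 1/215161850 = sqrt(609)*(-1/8719047362) + 1/215161850 = -sqrt(609)/8719047362 + 1/215161850 = 1/215161850 - sqrt(609)/8719047362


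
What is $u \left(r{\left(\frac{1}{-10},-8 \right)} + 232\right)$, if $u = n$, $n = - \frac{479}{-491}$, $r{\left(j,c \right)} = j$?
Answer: $\frac{1110801}{4910} \approx 226.23$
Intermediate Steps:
$n = \frac{479}{491}$ ($n = \left(-479\right) \left(- \frac{1}{491}\right) = \frac{479}{491} \approx 0.97556$)
$u = \frac{479}{491} \approx 0.97556$
$u \left(r{\left(\frac{1}{-10},-8 \right)} + 232\right) = \frac{479 \left(\frac{1}{-10} + 232\right)}{491} = \frac{479 \left(- \frac{1}{10} + 232\right)}{491} = \frac{479}{491} \cdot \frac{2319}{10} = \frac{1110801}{4910}$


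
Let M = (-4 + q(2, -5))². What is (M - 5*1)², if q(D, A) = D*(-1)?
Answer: 961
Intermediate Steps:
q(D, A) = -D
M = 36 (M = (-4 - 1*2)² = (-4 - 2)² = (-6)² = 36)
(M - 5*1)² = (36 - 5*1)² = (36 - 5)² = 31² = 961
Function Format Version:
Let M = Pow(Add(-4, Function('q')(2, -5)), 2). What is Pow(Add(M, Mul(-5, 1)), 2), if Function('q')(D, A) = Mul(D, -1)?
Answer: 961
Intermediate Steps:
Function('q')(D, A) = Mul(-1, D)
M = 36 (M = Pow(Add(-4, Mul(-1, 2)), 2) = Pow(Add(-4, -2), 2) = Pow(-6, 2) = 36)
Pow(Add(M, Mul(-5, 1)), 2) = Pow(Add(36, Mul(-5, 1)), 2) = Pow(Add(36, -5), 2) = Pow(31, 2) = 961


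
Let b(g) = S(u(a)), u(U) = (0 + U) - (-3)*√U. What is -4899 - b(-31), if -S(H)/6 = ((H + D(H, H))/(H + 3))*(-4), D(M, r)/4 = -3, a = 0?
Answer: -4803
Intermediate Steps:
D(M, r) = -12 (D(M, r) = 4*(-3) = -12)
u(U) = U + 3*√U
S(H) = 24*(-12 + H)/(3 + H) (S(H) = -6*(H - 12)/(H + 3)*(-4) = -6*(-12 + H)/(3 + H)*(-4) = -(-24)*(-12 + H)/(3 + H) = 24*(-12 + H)/(3 + H))
b(g) = -96 (b(g) = 24*(-12 + (0 + 3*√0))/(3 + (0 + 3*√0)) = 24*(-12 + (0 + 3*0))/(3 + (0 + 3*0)) = 24*(-12 + (0 + 0))/(3 + (0 + 0)) = 24*(-12 + 0)/(3 + 0) = 24*(-12)/3 = 24*(⅓)*(-12) = -96)
-4899 - b(-31) = -4899 - 1*(-96) = -4899 + 96 = -4803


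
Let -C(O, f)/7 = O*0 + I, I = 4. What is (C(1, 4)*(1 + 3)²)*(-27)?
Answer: 12096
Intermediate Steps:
C(O, f) = -28 (C(O, f) = -7*(O*0 + 4) = -7*(0 + 4) = -7*4 = -28)
(C(1, 4)*(1 + 3)²)*(-27) = -28*(1 + 3)²*(-27) = -28*4²*(-27) = -28*16*(-27) = -448*(-27) = 12096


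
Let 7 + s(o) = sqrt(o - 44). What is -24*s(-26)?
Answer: 168 - 24*I*sqrt(70) ≈ 168.0 - 200.8*I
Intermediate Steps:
s(o) = -7 + sqrt(-44 + o) (s(o) = -7 + sqrt(o - 44) = -7 + sqrt(-44 + o))
-24*s(-26) = -24*(-7 + sqrt(-44 - 26)) = -24*(-7 + sqrt(-70)) = -24*(-7 + I*sqrt(70)) = 168 - 24*I*sqrt(70)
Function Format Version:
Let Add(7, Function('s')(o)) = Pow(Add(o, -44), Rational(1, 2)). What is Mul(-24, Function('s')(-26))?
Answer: Add(168, Mul(-24, I, Pow(70, Rational(1, 2)))) ≈ Add(168.00, Mul(-200.80, I))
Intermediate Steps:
Function('s')(o) = Add(-7, Pow(Add(-44, o), Rational(1, 2))) (Function('s')(o) = Add(-7, Pow(Add(o, -44), Rational(1, 2))) = Add(-7, Pow(Add(-44, o), Rational(1, 2))))
Mul(-24, Function('s')(-26)) = Mul(-24, Add(-7, Pow(Add(-44, -26), Rational(1, 2)))) = Mul(-24, Add(-7, Pow(-70, Rational(1, 2)))) = Mul(-24, Add(-7, Mul(I, Pow(70, Rational(1, 2))))) = Add(168, Mul(-24, I, Pow(70, Rational(1, 2))))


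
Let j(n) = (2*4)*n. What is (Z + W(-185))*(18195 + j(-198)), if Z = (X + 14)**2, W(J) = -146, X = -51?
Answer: 20315253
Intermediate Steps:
j(n) = 8*n
Z = 1369 (Z = (-51 + 14)**2 = (-37)**2 = 1369)
(Z + W(-185))*(18195 + j(-198)) = (1369 - 146)*(18195 + 8*(-198)) = 1223*(18195 - 1584) = 1223*16611 = 20315253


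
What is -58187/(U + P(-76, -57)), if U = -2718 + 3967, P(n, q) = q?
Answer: -58187/1192 ≈ -48.815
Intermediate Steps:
U = 1249
-58187/(U + P(-76, -57)) = -58187/(1249 - 57) = -58187/1192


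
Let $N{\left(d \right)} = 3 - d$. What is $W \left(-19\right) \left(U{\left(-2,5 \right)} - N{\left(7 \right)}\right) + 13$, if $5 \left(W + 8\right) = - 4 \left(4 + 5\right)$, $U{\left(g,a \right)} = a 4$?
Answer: $\frac{34721}{5} \approx 6944.2$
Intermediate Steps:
$U{\left(g,a \right)} = 4 a$
$W = - \frac{76}{5}$ ($W = -8 + \frac{\left(-4\right) \left(4 + 5\right)}{5} = -8 + \frac{\left(-4\right) 9}{5} = -8 + \frac{1}{5} \left(-36\right) = -8 - \frac{36}{5} = - \frac{76}{5} \approx -15.2$)
$W \left(-19\right) \left(U{\left(-2,5 \right)} - N{\left(7 \right)}\right) + 13 = \left(- \frac{76}{5}\right) \left(-19\right) \left(4 \cdot 5 - \left(3 - 7\right)\right) + 13 = \frac{1444 \left(20 - \left(3 - 7\right)\right)}{5} + 13 = \frac{1444 \left(20 - -4\right)}{5} + 13 = \frac{1444 \left(20 + 4\right)}{5} + 13 = \frac{1444}{5} \cdot 24 + 13 = \frac{34656}{5} + 13 = \frac{34721}{5}$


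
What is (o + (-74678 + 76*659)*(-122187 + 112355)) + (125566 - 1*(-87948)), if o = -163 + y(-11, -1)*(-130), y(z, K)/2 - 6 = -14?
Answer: 242023639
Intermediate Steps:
y(z, K) = -16 (y(z, K) = 12 + 2*(-14) = 12 - 28 = -16)
o = 1917 (o = -163 - 16*(-130) = -163 + 2080 = 1917)
(o + (-74678 + 76*659)*(-122187 + 112355)) + (125566 - 1*(-87948)) = (1917 + (-74678 + 76*659)*(-122187 + 112355)) + (125566 - 1*(-87948)) = (1917 + (-74678 + 50084)*(-9832)) + (125566 + 87948) = (1917 - 24594*(-9832)) + 213514 = (1917 + 241808208) + 213514 = 241810125 + 213514 = 242023639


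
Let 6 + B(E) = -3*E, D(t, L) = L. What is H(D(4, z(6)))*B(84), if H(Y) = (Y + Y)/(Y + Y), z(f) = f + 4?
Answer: -258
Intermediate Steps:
z(f) = 4 + f
H(Y) = 1 (H(Y) = (2*Y)/((2*Y)) = (2*Y)*(1/(2*Y)) = 1)
B(E) = -6 - 3*E
H(D(4, z(6)))*B(84) = 1*(-6 - 3*84) = 1*(-6 - 252) = 1*(-258) = -258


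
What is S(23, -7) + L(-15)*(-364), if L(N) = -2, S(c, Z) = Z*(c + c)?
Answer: 406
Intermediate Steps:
S(c, Z) = 2*Z*c (S(c, Z) = Z*(2*c) = 2*Z*c)
S(23, -7) + L(-15)*(-364) = 2*(-7)*23 - 2*(-364) = -322 + 728 = 406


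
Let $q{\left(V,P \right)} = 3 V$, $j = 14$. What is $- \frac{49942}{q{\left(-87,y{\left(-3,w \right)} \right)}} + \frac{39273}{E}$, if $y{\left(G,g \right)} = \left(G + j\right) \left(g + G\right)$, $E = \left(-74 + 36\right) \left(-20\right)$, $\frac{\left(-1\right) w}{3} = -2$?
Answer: $\frac{2537167}{10440} \approx 243.02$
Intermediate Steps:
$w = 6$ ($w = \left(-3\right) \left(-2\right) = 6$)
$E = 760$ ($E = \left(-38\right) \left(-20\right) = 760$)
$y{\left(G,g \right)} = \left(14 + G\right) \left(G + g\right)$ ($y{\left(G,g \right)} = \left(G + 14\right) \left(g + G\right) = \left(14 + G\right) \left(G + g\right)$)
$- \frac{49942}{q{\left(-87,y{\left(-3,w \right)} \right)}} + \frac{39273}{E} = - \frac{49942}{3 \left(-87\right)} + \frac{39273}{760} = - \frac{49942}{-261} + 39273 \cdot \frac{1}{760} = \left(-49942\right) \left(- \frac{1}{261}\right) + \frac{2067}{40} = \frac{49942}{261} + \frac{2067}{40} = \frac{2537167}{10440}$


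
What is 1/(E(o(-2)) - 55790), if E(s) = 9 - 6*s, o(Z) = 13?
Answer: -1/55859 ≈ -1.7902e-5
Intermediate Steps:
1/(E(o(-2)) - 55790) = 1/((9 - 6*13) - 55790) = 1/((9 - 78) - 55790) = 1/(-69 - 55790) = 1/(-55859) = -1/55859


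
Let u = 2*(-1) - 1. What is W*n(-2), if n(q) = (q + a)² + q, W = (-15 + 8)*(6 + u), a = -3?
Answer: -483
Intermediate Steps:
u = -3 (u = -2 - 1 = -3)
W = -21 (W = (-15 + 8)*(6 - 3) = -7*3 = -21)
n(q) = q + (-3 + q)² (n(q) = (q - 3)² + q = (-3 + q)² + q = q + (-3 + q)²)
W*n(-2) = -21*(-2 + (-3 - 2)²) = -21*(-2 + (-5)²) = -21*(-2 + 25) = -21*23 = -483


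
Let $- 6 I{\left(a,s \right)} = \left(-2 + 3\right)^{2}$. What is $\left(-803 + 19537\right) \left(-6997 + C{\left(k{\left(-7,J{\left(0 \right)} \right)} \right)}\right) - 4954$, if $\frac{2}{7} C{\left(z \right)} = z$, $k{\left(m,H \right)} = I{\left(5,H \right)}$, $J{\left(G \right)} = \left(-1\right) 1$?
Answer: $- \frac{786586081}{6} \approx -1.311 \cdot 10^{8}$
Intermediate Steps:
$I{\left(a,s \right)} = - \frac{1}{6}$ ($I{\left(a,s \right)} = - \frac{\left(-2 + 3\right)^{2}}{6} = - \frac{1^{2}}{6} = \left(- \frac{1}{6}\right) 1 = - \frac{1}{6}$)
$J{\left(G \right)} = -1$
$k{\left(m,H \right)} = - \frac{1}{6}$
$C{\left(z \right)} = \frac{7 z}{2}$
$\left(-803 + 19537\right) \left(-6997 + C{\left(k{\left(-7,J{\left(0 \right)} \right)} \right)}\right) - 4954 = \left(-803 + 19537\right) \left(-6997 + \frac{7}{2} \left(- \frac{1}{6}\right)\right) - 4954 = 18734 \left(-6997 - \frac{7}{12}\right) - 4954 = 18734 \left(- \frac{83971}{12}\right) - 4954 = - \frac{786556357}{6} - 4954 = - \frac{786586081}{6}$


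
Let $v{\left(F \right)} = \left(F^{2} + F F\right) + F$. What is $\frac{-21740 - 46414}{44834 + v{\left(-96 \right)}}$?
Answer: $- \frac{34077}{31585} \approx -1.0789$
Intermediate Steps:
$v{\left(F \right)} = F + 2 F^{2}$ ($v{\left(F \right)} = \left(F^{2} + F^{2}\right) + F = 2 F^{2} + F = F + 2 F^{2}$)
$\frac{-21740 - 46414}{44834 + v{\left(-96 \right)}} = \frac{-21740 - 46414}{44834 - 96 \left(1 + 2 \left(-96\right)\right)} = - \frac{68154}{44834 - 96 \left(1 - 192\right)} = - \frac{68154}{44834 - -18336} = - \frac{68154}{44834 + 18336} = - \frac{68154}{63170} = \left(-68154\right) \frac{1}{63170} = - \frac{34077}{31585}$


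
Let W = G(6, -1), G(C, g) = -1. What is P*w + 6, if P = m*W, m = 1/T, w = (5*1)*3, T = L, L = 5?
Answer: 3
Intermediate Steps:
T = 5
W = -1
w = 15 (w = 5*3 = 15)
m = 1/5 ≈ 0.20000
P = -1/5 (P = (1/5)*(-1) = -1/5 ≈ -0.20000)
P*w + 6 = -1/5*15 + 6 = -3 + 6 = 3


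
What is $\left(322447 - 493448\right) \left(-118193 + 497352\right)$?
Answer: $-64836568159$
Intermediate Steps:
$\left(322447 - 493448\right) \left(-118193 + 497352\right) = \left(-171001\right) 379159 = -64836568159$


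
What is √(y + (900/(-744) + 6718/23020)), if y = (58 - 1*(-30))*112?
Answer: 2*√78417736312115/178405 ≈ 99.273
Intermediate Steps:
y = 9856 (y = (58 + 30)*112 = 88*112 = 9856)
√(y + (900/(-744) + 6718/23020)) = √(9856 + (900/(-744) + 6718/23020)) = √(9856 + (900*(-1/744) + 6718*(1/23020))) = √(9856 + (-75/62 + 3359/11510)) = √(9856 - 163748/178405) = √(1758195932/178405) = 2*√78417736312115/178405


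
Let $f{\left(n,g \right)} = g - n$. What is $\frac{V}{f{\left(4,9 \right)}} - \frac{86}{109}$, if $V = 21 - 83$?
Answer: $- \frac{7188}{545} \approx -13.189$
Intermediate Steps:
$V = -62$ ($V = 21 - 83 = -62$)
$\frac{V}{f{\left(4,9 \right)}} - \frac{86}{109} = - \frac{62}{9 - 4} - \frac{86}{109} = - \frac{62}{5} - \frac{86}{109} = - \frac{7188}{545}$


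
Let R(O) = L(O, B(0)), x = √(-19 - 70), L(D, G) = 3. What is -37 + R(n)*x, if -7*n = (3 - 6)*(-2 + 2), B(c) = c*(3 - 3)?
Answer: -37 + 3*I*√89 ≈ -37.0 + 28.302*I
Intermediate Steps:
B(c) = 0 (B(c) = c*0 = 0)
x = I*√89 (x = √(-89) = I*√89 ≈ 9.434*I)
n = 0 (n = -(3 - 6)*(-2 + 2)/7 = -(-3)*0/7 = -⅐*0 = 0)
R(O) = 3
-37 + R(n)*x = -37 + 3*(I*√89) = -37 + 3*I*√89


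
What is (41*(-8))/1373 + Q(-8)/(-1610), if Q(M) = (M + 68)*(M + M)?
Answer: 79000/221053 ≈ 0.35738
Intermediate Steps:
Q(M) = 2*M*(68 + M) (Q(M) = (68 + M)*(2*M) = 2*M*(68 + M))
(41*(-8))/1373 + Q(-8)/(-1610) = (41*(-8))/1373 + (2*(-8)*(68 - 8))/(-1610) = -328*1/1373 + (2*(-8)*60)*(-1/1610) = -328/1373 - 960*(-1/1610) = -328/1373 + 96/161 = 79000/221053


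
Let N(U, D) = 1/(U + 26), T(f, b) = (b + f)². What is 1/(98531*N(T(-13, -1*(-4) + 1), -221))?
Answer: 90/98531 ≈ 0.00091342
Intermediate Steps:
N(U, D) = 1/(26 + U)
1/(98531*N(T(-13, -1*(-4) + 1), -221)) = 1/(98531*(1/(26 + ((-1*(-4) + 1) - 13)²))) = 1/(98531*(1/(26 + ((4 + 1) - 13)²))) = 1/(98531*(1/(26 + (5 - 13)²))) = 1/(98531*(1/(26 + (-8)²))) = 1/(98531*(1/(26 + 64))) = 1/(98531*(1/90)) = (1/98531)*90 = 90/98531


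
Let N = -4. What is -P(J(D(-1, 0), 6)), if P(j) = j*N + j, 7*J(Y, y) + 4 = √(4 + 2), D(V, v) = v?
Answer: -12/7 + 3*√6/7 ≈ -0.66450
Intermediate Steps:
J(Y, y) = -4/7 + √6/7 (J(Y, y) = -4/7 + √(4 + 2)/7 = -4/7 + √6/7)
P(j) = -3*j (P(j) = j*(-4) + j = -4*j + j = -3*j)
-P(J(D(-1, 0), 6)) = -(-3)*(-4/7 + √6/7) = -(12/7 - 3*√6/7) = -12/7 + 3*√6/7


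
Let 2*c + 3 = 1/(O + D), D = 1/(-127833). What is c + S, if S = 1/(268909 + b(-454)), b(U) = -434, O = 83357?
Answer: -1716474450784213/1144323718058200 ≈ -1.5000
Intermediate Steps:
D = -1/127833 ≈ -7.8227e-6
c = -31967198307/21311550760 (c = -3/2 + 1/(2*(83357 - 1/127833)) = -3/2 + 1/(2*(10655775380/127833)) = -3/2 + (½)*(127833/10655775380) = -3/2 + 127833/21311550760 = -31967198307/21311550760 ≈ -1.5000)
S = 1/268475 (S = 1/(268909 - 434) = 1/268475 ≈ 3.7247e-6)
c + S = -31967198307/21311550760 + 1/268475 = -1716474450784213/1144323718058200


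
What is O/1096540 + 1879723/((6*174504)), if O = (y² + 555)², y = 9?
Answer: 621177119581/287025924240 ≈ 2.1642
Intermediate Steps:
O = 404496 (O = (9² + 555)² = (81 + 555)² = 636² = 404496)
O/1096540 + 1879723/((6*174504)) = 404496/1096540 + 1879723/((6*174504)) = 404496*(1/1096540) + 1879723/1047024 = 101124/274135 + 1879723*(1/1047024) = 101124/274135 + 1879723/1047024 = 621177119581/287025924240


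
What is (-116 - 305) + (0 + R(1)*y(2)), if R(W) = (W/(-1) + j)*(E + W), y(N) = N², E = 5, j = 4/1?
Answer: -349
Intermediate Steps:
j = 4 (j = 4*1 = 4)
R(W) = (4 - W)*(5 + W) (R(W) = (W/(-1) + 4)*(5 + W) = (W*(-1) + 4)*(5 + W) = (-W + 4)*(5 + W) = (4 - W)*(5 + W))
(-116 - 305) + (0 + R(1)*y(2)) = (-116 - 305) + (0 + (20 - 1*1 - 1*1²)*2²) = -421 + (0 + (20 - 1 - 1*1)*4) = -421 + (0 + (20 - 1 - 1)*4) = -421 + (0 + 18*4) = -421 + (0 + 72) = -421 + 72 = -349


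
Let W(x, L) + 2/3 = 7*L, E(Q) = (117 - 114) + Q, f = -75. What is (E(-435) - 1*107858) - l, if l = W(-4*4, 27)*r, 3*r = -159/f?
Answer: -4879039/45 ≈ -1.0842e+5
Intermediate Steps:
E(Q) = 3 + Q
r = 53/75 (r = (-159/(-75))/3 = (-159*(-1/75))/3 = (⅓)*(53/25) = 53/75 ≈ 0.70667)
W(x, L) = -⅔ + 7*L
l = 5989/45 (l = (-⅔ + 7*27)*(53/75) = (-⅔ + 189)*(53/75) = (565/3)*(53/75) = 5989/45 ≈ 133.09)
(E(-435) - 1*107858) - l = ((3 - 435) - 1*107858) - 1*5989/45 = (-432 - 107858) - 5989/45 = -108290 - 5989/45 = -4879039/45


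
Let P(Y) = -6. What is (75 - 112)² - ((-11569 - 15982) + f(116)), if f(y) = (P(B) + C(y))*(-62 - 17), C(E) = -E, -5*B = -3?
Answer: 19282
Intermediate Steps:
B = ⅗ (B = -⅕*(-3) = ⅗ ≈ 0.60000)
f(y) = 474 + 79*y (f(y) = (-6 - y)*(-62 - 17) = (-6 - y)*(-79) = 474 + 79*y)
(75 - 112)² - ((-11569 - 15982) + f(116)) = (75 - 112)² - ((-11569 - 15982) + (474 + 79*116)) = (-37)² - (-27551 + (474 + 9164)) = 1369 - (-27551 + 9638) = 1369 - 1*(-17913) = 1369 + 17913 = 19282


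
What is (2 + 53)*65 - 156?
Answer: 3419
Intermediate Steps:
(2 + 53)*65 - 156 = 55*65 - 156 = 3575 - 156 = 3419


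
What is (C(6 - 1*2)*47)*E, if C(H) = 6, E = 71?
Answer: 20022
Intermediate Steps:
(C(6 - 1*2)*47)*E = (6*47)*71 = 282*71 = 20022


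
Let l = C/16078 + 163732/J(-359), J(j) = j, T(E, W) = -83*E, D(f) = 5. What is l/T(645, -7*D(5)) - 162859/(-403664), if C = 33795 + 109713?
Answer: 25682972635588933/62366920974792240 ≈ 0.41180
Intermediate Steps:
C = 143508
l = -1290481862/2886001 (l = 143508/16078 + 163732/(-359) = 143508*(1/16078) + 163732*(-1/359) = 71754/8039 - 163732/359 = -1290481862/2886001 ≈ -447.15)
l/T(645, -7*D(5)) - 162859/(-403664) = -1290481862/(2886001*((-83*645))) - 162859/(-403664) = -1290481862/2886001/(-53535) - 162859*(-1/403664) = -1290481862/2886001*(-1/53535) + 162859/403664 = 1290481862/154502063535 + 162859/403664 = 25682972635588933/62366920974792240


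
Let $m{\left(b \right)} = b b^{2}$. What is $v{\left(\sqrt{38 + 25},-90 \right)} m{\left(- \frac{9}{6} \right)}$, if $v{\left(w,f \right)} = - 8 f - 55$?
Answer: $- \frac{17955}{8} \approx -2244.4$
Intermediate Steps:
$v{\left(w,f \right)} = -55 - 8 f$
$m{\left(b \right)} = b^{3}$
$v{\left(\sqrt{38 + 25},-90 \right)} m{\left(- \frac{9}{6} \right)} = \left(-55 - -720\right) \left(- \frac{9}{6}\right)^{3} = \left(-55 + 720\right) \left(\left(-9\right) \frac{1}{6}\right)^{3} = 665 \left(- \frac{3}{2}\right)^{3} = 665 \left(- \frac{27}{8}\right) = - \frac{17955}{8}$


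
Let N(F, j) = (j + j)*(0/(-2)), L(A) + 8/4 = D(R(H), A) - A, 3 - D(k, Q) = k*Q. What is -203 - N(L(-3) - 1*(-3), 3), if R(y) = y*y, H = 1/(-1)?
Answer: -203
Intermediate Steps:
H = -1
R(y) = y**2
D(k, Q) = 3 - Q*k (D(k, Q) = 3 - k*Q = 3 - Q*k)
L(A) = 1 - 2*A (L(A) = -2 + ((3 - 1*A*(-1)**2) - A) = -2 + ((3 - 1*A*1) - A) = -2 + ((3 - A) - A) = -2 + (3 - 2*A) = 1 - 2*A)
N(F, j) = 0 (N(F, j) = (2*j)*(0*(-1/2)) = (2*j)*0 = 0)
-203 - N(L(-3) - 1*(-3), 3) = -203 - 1*0 = -203 + 0 = -203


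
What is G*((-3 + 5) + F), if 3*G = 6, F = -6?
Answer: -8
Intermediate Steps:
G = 2 (G = (⅓)*6 = 2)
G*((-3 + 5) + F) = 2*((-3 + 5) - 6) = 2*(2 - 6) = 2*(-4) = -8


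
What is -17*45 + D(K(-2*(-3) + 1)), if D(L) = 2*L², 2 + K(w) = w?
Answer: -715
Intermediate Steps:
K(w) = -2 + w
-17*45 + D(K(-2*(-3) + 1)) = -17*45 + 2*(-2 + (-2*(-3) + 1))² = -765 + 2*(-2 + (6 + 1))² = -765 + 2*(-2 + 7)² = -765 + 2*5² = -765 + 2*25 = -765 + 50 = -715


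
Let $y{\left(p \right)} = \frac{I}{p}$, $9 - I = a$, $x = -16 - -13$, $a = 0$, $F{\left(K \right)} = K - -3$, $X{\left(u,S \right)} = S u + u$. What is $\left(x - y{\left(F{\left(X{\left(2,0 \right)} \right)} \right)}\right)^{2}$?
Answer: $\frac{576}{25} \approx 23.04$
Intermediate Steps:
$X{\left(u,S \right)} = u + S u$
$F{\left(K \right)} = 3 + K$ ($F{\left(K \right)} = K + 3 = 3 + K$)
$x = -3$ ($x = -16 + 13 = -3$)
$I = 9$ ($I = 9 - 0 = 9 + 0 = 9$)
$y{\left(p \right)} = \frac{9}{p}$
$\left(x - y{\left(F{\left(X{\left(2,0 \right)} \right)} \right)}\right)^{2} = \left(-3 - \frac{9}{3 + 2 \left(1 + 0\right)}\right)^{2} = \left(-3 - \frac{9}{3 + 2 \cdot 1}\right)^{2} = \left(-3 - \frac{9}{3 + 2}\right)^{2} = \left(-3 - \frac{9}{5}\right)^{2} = \left(- \frac{24}{5}\right)^{2} = \frac{576}{25}$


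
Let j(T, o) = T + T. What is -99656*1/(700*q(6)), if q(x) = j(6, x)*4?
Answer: -12457/4200 ≈ -2.9660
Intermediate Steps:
j(T, o) = 2*T
q(x) = 48 (q(x) = (2*6)*4 = 12*4 = 48)
-99656*1/(700*q(6)) = -99656/(48*700) = -99656/33600 = -99656*1/33600 = -12457/4200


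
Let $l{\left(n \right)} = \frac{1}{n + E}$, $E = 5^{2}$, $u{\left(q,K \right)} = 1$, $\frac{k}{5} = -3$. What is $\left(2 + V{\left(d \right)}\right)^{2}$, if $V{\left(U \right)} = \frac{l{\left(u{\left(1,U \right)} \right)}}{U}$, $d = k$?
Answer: $\frac{606841}{152100} \approx 3.9897$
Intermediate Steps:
$k = -15$ ($k = 5 \left(-3\right) = -15$)
$E = 25$
$l{\left(n \right)} = \frac{1}{25 + n}$ ($l{\left(n \right)} = \frac{1}{n + 25} = \frac{1}{25 + n}$)
$d = -15$
$V{\left(U \right)} = \frac{1}{26 U}$ ($V{\left(U \right)} = \frac{1}{\left(25 + 1\right) U} = \frac{1}{26 U}$)
$\left(2 + V{\left(d \right)}\right)^{2} = \left(2 + \frac{1}{26 \left(-15\right)}\right)^{2} = \left(2 + \frac{1}{26} \left(- \frac{1}{15}\right)\right)^{2} = \left(2 - \frac{1}{390}\right)^{2} = \left(\frac{779}{390}\right)^{2} = \frac{606841}{152100}$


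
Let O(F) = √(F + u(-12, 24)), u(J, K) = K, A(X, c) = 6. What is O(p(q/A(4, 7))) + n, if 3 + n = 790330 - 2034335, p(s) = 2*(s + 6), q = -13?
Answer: -1244008 + √285/3 ≈ -1.2440e+6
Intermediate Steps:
p(s) = 12 + 2*s (p(s) = 2*(6 + s) = 12 + 2*s)
n = -1244008 (n = -3 + (790330 - 2034335) = -3 - 1244005 = -1244008)
O(F) = √(24 + F) (O(F) = √(F + 24) = √(24 + F))
O(p(q/A(4, 7))) + n = √(24 + (12 + 2*(-13/6))) - 1244008 = √(24 + (12 - 13/3)) - 1244008 = √(24 + 23/3) - 1244008 = √(95/3) - 1244008 = √285/3 - 1244008 = -1244008 + √285/3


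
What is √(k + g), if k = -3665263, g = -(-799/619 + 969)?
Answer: 3*I*√156084069419/619 ≈ 1914.7*I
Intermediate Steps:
g = -599012/619 (g = -((1/619)*(-799) + 969) = -(-799/619 + 969) = -1*599012/619 = -599012/619 ≈ -967.71)
√(k + g) = √(-3665263 - 599012/619) = √(-2269396809/619) = 3*I*√156084069419/619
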